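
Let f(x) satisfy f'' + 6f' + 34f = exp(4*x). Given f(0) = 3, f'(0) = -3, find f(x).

Characteristic equation r² + 6r + 34 = 0 has discriminant (6)² - 4·(34) = -100 < 0, so r = -3 ± 5i.
Hence f_h = C1*cos(5*x)*exp(-3*x) + C2*exp(-3*x)*sin(5*x).
Try f_p = A*exp(4*x). Substituting into the equation and dividing by exp(4*x) gives A = 1/74, so f_p = exp(4*x)/74.
General solution: f = exp(4*x)/74 + C1*cos(5*x)*exp(-3*x) + C2*exp(-3*x)*sin(5*x).
Apply the initial conditions: f(0) = 1/74 + C1 = 3 and f'(0) = 2/37 - 3*C1 + 5*C2 = -3. Solving gives C1 = 221/74, C2 = 437/370.

f = exp(4*x)/74 + 221*cos(5*x)*exp(-3*x)/74 + 437*exp(-3*x)*sin(5*x)/370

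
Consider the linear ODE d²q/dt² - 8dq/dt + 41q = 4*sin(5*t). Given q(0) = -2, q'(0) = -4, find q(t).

Characteristic equation r² - 8r + 41 = 0 has discriminant (-8)² - 4·(41) = -100 < 0, so r = 4 ± 5i.
Hence q_h = C1*cos(5*t)*exp(4*t) + C2*exp(4*t)*sin(5*t).
Try q_p = A*cos(5*t) + B*sin(5*t). Substituting and equating the coefficients of cos(5t) and sin(5t) gives A = 5/58, B = 1/29, so q_p = sin(5*t)/29 + 5*cos(5*t)/58.
General solution: q = sin(5*t)/29 + 5*cos(5*t)/58 + C1*cos(5*t)*exp(4*t) + C2*exp(4*t)*sin(5*t).
Apply the initial conditions: q(0) = 5/58 + C1 = -2 and q'(0) = 5/29 + 4*C1 + 5*C2 = -4. Solving gives C1 = -121/58, C2 = 121/145.

q = sin(5*t)/29 + 5*cos(5*t)/58 - 121*cos(5*t)*exp(4*t)/58 + 121*exp(4*t)*sin(5*t)/145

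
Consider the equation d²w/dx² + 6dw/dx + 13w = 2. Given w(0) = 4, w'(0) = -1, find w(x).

Characteristic equation r² + 6r + 13 = 0 has discriminant (6)² - 4·(13) = -16 < 0, so r = -3 ± 2i.
Hence w_h = C1*cos(2*x)*exp(-3*x) + C2*exp(-3*x)*sin(2*x).
For the particular solution try w_p = A0. Substituting and matching coefficients of each power of x gives A0 = 2/13, so w_p = 2/13.
General solution: w = 2/13 + C1*cos(2*x)*exp(-3*x) + C2*exp(-3*x)*sin(2*x).
Apply the initial conditions: w(0) = 2/13 + C1 = 4 and w'(0) = -3*C1 + 2*C2 = -1. Solving gives C1 = 50/13, C2 = 137/26.

w = 2/13 + 50*cos(2*x)*exp(-3*x)/13 + 137*exp(-3*x)*sin(2*x)/26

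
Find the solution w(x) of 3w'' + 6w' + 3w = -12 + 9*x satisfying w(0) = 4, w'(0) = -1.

w = -10 + 3*x + 14*exp(-x) + 10*x*exp(-x)

Divide through by 3: w'' + 2w' + w = -4 + 3*x.
Characteristic equation r² + 2r + 1 = 0 has discriminant (2)² - 4·(1) = 0, so r = -1 is a repeated root.
Hence w_h = (C1 + C2*x)*exp(-x).
For the particular solution try w_p = A0 + A1*x. Substituting and matching coefficients of each power of x gives A0 = -10, A1 = 3, so w_p = -10 + 3*x.
General solution: w = -10 + 3*x + C1*exp(-x) + C2*x*exp(-x).
Apply the initial conditions: w(0) = -10 + C1 = 4 and w'(0) = 3 + C2 - C1 = -1. Solving gives C1 = 14, C2 = 10.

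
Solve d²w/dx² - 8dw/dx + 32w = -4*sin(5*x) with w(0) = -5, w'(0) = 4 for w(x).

w = -160*cos(5*x)/1649 - 28*sin(5*x)/1649 - 8085*cos(4*x)*exp(4*x)/1649 + 9769*exp(4*x)*sin(4*x)/1649

Characteristic equation r² - 8r + 32 = 0 has discriminant (-8)² - 4·(32) = -64 < 0, so r = 4 ± 4i.
Hence w_h = C1*cos(4*x)*exp(4*x) + C2*exp(4*x)*sin(4*x).
Try w_p = A*cos(5*x) + B*sin(5*x). Substituting and equating the coefficients of cos(5x) and sin(5x) gives A = -160/1649, B = -28/1649, so w_p = -160*cos(5*x)/1649 - 28*sin(5*x)/1649.
General solution: w = -160*cos(5*x)/1649 - 28*sin(5*x)/1649 + C1*cos(4*x)*exp(4*x) + C2*exp(4*x)*sin(4*x).
Apply the initial conditions: w(0) = -160/1649 + C1 = -5 and w'(0) = -140/1649 + 4*C1 + 4*C2 = 4. Solving gives C1 = -8085/1649, C2 = 9769/1649.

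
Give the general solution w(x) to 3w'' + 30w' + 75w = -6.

w = -2/25 + C1*exp(-5*x) + C2*x*exp(-5*x)

Divide through by 3: w'' + 10w' + 25w = -2.
Characteristic equation r² + 10r + 25 = 0 has discriminant (10)² - 4·(25) = 0, so r = -5 is a repeated root.
Hence w_h = (C1 + C2*x)*exp(-5*x).
For the particular solution try w_p = A0. Substituting and matching coefficients of each power of x gives A0 = -2/25, so w_p = -2/25.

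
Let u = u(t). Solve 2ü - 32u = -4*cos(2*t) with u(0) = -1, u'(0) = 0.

u = -11*exp(-4*t)/20 - 11*exp(4*t)/20 + cos(2*t)/10

Divide through by 2: u'' - 16u = -2*cos(2*t).
Characteristic equation r² - 16 = 0 factors as (r - 4)(r + 4) = 0, so r = 4, -4.
Hence u_h = C1*exp(4*t) + C2*exp(-4*t).
Try u_p = A*cos(2*t) + B*sin(2*t). Substituting and equating the coefficients of cos(2t) and sin(2t) gives A = 1/10, B = 0, so u_p = cos(2*t)/10.
General solution: u = cos(2*t)/10 + C1*exp(4*t) + C2*exp(-4*t).
Apply the initial conditions: u(0) = 1/10 + C1 + C2 = -1 and u'(0) = -4*C2 + 4*C1 = 0. Solving gives C1 = -11/20, C2 = -11/20.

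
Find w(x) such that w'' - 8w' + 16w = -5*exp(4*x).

w = C1*exp(4*x) - 5*x**2*exp(4*x)/2 + C2*x*exp(4*x)

Characteristic equation r² - 8r + 16 = 0 has discriminant (-8)² - 4·(16) = 0, so r = 4 is a repeated root.
Hence w_h = (C1 + C2*x)*exp(4*x).
Since exp(4*x) solves the homogeneous equation (r = 4 is a root of multiplicity 2), multiply the trial by x^2. Try w_p = A*x^2*exp(4*x). Substituting into the equation and dividing by exp(4*x) gives A = -5/2, so w_p = -5*x^2*exp(4*x)/2.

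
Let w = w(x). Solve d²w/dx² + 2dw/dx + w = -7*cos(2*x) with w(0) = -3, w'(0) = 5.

Characteristic equation r² + 2r + 1 = 0 has discriminant (2)² - 4·(1) = 0, so r = -1 is a repeated root.
Hence w_h = (C1 + C2*x)*exp(-x).
Try w_p = A*cos(2*x) + B*sin(2*x). Substituting and equating the coefficients of cos(2x) and sin(2x) gives A = 21/25, B = -28/25, so w_p = -28*sin(2*x)/25 + 21*cos(2*x)/25.
General solution: w = -28*sin(2*x)/25 + 21*cos(2*x)/25 + C1*exp(-x) + C2*x*exp(-x).
Apply the initial conditions: w(0) = 21/25 + C1 = -3 and w'(0) = -56/25 + C2 - C1 = 5. Solving gives C1 = -96/25, C2 = 17/5.

w = -96*exp(-x)/25 - 28*sin(2*x)/25 + 21*cos(2*x)/25 + 17*x*exp(-x)/5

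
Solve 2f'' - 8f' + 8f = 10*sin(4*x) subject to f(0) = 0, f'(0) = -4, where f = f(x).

f = -3*sin(4*x)/20 - exp(2*x)/5 + cos(4*x)/5 - 3*x*exp(2*x)

Divide through by 2: f'' - 4f' + 4f = 5*sin(4*x).
Characteristic equation r² - 4r + 4 = 0 has discriminant (-4)² - 4·(4) = 0, so r = 2 is a repeated root.
Hence f_h = (C1 + C2*x)*exp(2*x).
Try f_p = A*cos(4*x) + B*sin(4*x). Substituting and equating the coefficients of cos(4x) and sin(4x) gives A = 1/5, B = -3/20, so f_p = -3*sin(4*x)/20 + cos(4*x)/5.
General solution: f = -3*sin(4*x)/20 + cos(4*x)/5 + C1*exp(2*x) + C2*x*exp(2*x).
Apply the initial conditions: f(0) = 1/5 + C1 = 0 and f'(0) = -3/5 + C2 + 2*C1 = -4. Solving gives C1 = -1/5, C2 = -3.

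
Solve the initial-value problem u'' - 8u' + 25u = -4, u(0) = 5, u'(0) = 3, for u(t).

u = -4/25 - 147*exp(4*t)*sin(3*t)/25 + 129*cos(3*t)*exp(4*t)/25

Characteristic equation r² - 8r + 25 = 0 has discriminant (-8)² - 4·(25) = -36 < 0, so r = 4 ± 3i.
Hence u_h = C1*cos(3*t)*exp(4*t) + C2*exp(4*t)*sin(3*t).
For the particular solution try u_p = A0. Substituting and matching coefficients of each power of t gives A0 = -4/25, so u_p = -4/25.
General solution: u = -4/25 + C1*cos(3*t)*exp(4*t) + C2*exp(4*t)*sin(3*t).
Apply the initial conditions: u(0) = -4/25 + C1 = 5 and u'(0) = 3*C2 + 4*C1 = 3. Solving gives C1 = 129/25, C2 = -147/25.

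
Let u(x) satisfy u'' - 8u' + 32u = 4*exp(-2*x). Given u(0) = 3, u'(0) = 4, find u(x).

Characteristic equation r² - 8r + 32 = 0 has discriminant (-8)² - 4·(32) = -64 < 0, so r = 4 ± 4i.
Hence u_h = C1*cos(4*x)*exp(4*x) + C2*exp(4*x)*sin(4*x).
Try u_p = A*exp(-2*x). Substituting into the equation and dividing by exp(-2*x) gives A = 1/13, so u_p = exp(-2*x)/13.
General solution: u = exp(-2*x)/13 + C1*cos(4*x)*exp(4*x) + C2*exp(4*x)*sin(4*x).
Apply the initial conditions: u(0) = 1/13 + C1 = 3 and u'(0) = -2/13 + 4*C1 + 4*C2 = 4. Solving gives C1 = 38/13, C2 = -49/26.

u = exp(-2*x)/13 - 49*exp(4*x)*sin(4*x)/26 + 38*cos(4*x)*exp(4*x)/13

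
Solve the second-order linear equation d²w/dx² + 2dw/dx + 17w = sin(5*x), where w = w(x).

w = -5*cos(5*x)/82 - 2*sin(5*x)/41 + C1*cos(4*x)*exp(-x) + C2*exp(-x)*sin(4*x)

Characteristic equation r² + 2r + 17 = 0 has discriminant (2)² - 4·(17) = -64 < 0, so r = -1 ± 4i.
Hence w_h = C1*cos(4*x)*exp(-x) + C2*exp(-x)*sin(4*x).
Try w_p = A*cos(5*x) + B*sin(5*x). Substituting and equating the coefficients of cos(5x) and sin(5x) gives A = -5/82, B = -2/41, so w_p = -5*cos(5*x)/82 - 2*sin(5*x)/41.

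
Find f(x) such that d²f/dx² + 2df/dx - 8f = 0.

Characteristic equation r² + 2r - 8 = 0 factors as (r - 2)(r + 4) = 0, so r = 2, -4.
Hence f_h = C1*exp(2*x) + C2*exp(-4*x).

f = C1*exp(2*x) + C2*exp(-4*x)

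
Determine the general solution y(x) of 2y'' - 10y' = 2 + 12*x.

y = C2 - 11*x/25 - 3*x**2/5 + C1*exp(5*x)

Divide through by 2: y'' - 5y' = 1 + 6*x.
Characteristic equation r² - 5r = 0 factors as (r - 5)r = 0, so r = 5, 0.
Hence y_h = C1*exp(5*x) + C2.
Since 0 is a characteristic root (multiplicity 1), multiply the polynomial trial by x: try y_p = x*(A0 + A1*x). Substituting and matching coefficients of each power of x gives A0 = -11/25, A1 = -3/5, so y_p = -11*x/25 - 3*x^2/5.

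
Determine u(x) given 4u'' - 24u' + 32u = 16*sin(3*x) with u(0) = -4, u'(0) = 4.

u = -136*exp(2*x)/13 - 4*sin(3*x)/325 + 72*cos(3*x)/325 + 156*exp(4*x)/25

Divide through by 4: u'' - 6u' + 8u = 4*sin(3*x).
Characteristic equation r² - 6r + 8 = 0 factors as (r - 2)(r - 4) = 0, so r = 2, 4.
Hence u_h = C1*exp(2*x) + C2*exp(4*x).
Try u_p = A*cos(3*x) + B*sin(3*x). Substituting and equating the coefficients of cos(3x) and sin(3x) gives A = 72/325, B = -4/325, so u_p = -4*sin(3*x)/325 + 72*cos(3*x)/325.
General solution: u = -4*sin(3*x)/325 + 72*cos(3*x)/325 + C1*exp(2*x) + C2*exp(4*x).
Apply the initial conditions: u(0) = 72/325 + C1 + C2 = -4 and u'(0) = -12/325 + 2*C1 + 4*C2 = 4. Solving gives C1 = -136/13, C2 = 156/25.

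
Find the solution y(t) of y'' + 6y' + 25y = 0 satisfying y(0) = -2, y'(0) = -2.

Characteristic equation r² + 6r + 25 = 0 has discriminant (6)² - 4·(25) = -64 < 0, so r = -3 ± 4i.
Hence y_h = C1*cos(4*t)*exp(-3*t) + C2*exp(-3*t)*sin(4*t).
Apply the initial conditions: y(0) = C1 = -2 and y'(0) = -3*C1 + 4*C2 = -2. Solving gives C1 = -2, C2 = -2.

y = -2*cos(4*t)*exp(-3*t) - 2*exp(-3*t)*sin(4*t)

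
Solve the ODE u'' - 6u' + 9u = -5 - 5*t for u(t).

Characteristic equation r² - 6r + 9 = 0 has discriminant (-6)² - 4·(9) = 0, so r = 3 is a repeated root.
Hence u_h = (C1 + C2*t)*exp(3*t).
For the particular solution try u_p = A0 + A1*t. Substituting and matching coefficients of each power of t gives A0 = -25/27, A1 = -5/9, so u_p = -25/27 - 5*t/9.

u = -25/27 - 5*t/9 + C1*exp(3*t) + C2*t*exp(3*t)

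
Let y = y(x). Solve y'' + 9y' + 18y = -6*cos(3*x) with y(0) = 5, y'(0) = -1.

y = 10*exp(-3*x) - 74*exp(-6*x)/15 - sin(3*x)/5 - cos(3*x)/15

Characteristic equation r² + 9r + 18 = 0 factors as (r + 6)(r + 3) = 0, so r = -6, -3.
Hence y_h = C1*exp(-6*x) + C2*exp(-3*x).
Try y_p = A*cos(3*x) + B*sin(3*x). Substituting and equating the coefficients of cos(3x) and sin(3x) gives A = -1/15, B = -1/5, so y_p = -sin(3*x)/5 - cos(3*x)/15.
General solution: y = -sin(3*x)/5 - cos(3*x)/15 + C1*exp(-6*x) + C2*exp(-3*x).
Apply the initial conditions: y(0) = -1/15 + C1 + C2 = 5 and y'(0) = -3/5 - 6*C1 - 3*C2 = -1. Solving gives C1 = -74/15, C2 = 10.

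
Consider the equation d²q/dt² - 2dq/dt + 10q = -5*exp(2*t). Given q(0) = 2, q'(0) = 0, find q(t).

Characteristic equation r² - 2r + 10 = 0 has discriminant (-2)² - 4·(10) = -36 < 0, so r = 1 ± 3i.
Hence q_h = C1*cos(3*t)*exp(t) + C2*exp(t)*sin(3*t).
Try q_p = A*exp(2*t). Substituting into the equation and dividing by exp(2*t) gives A = -1/2, so q_p = -exp(2*t)/2.
General solution: q = -exp(2*t)/2 + C1*cos(3*t)*exp(t) + C2*exp(t)*sin(3*t).
Apply the initial conditions: q(0) = -1/2 + C1 = 2 and q'(0) = -1 + C1 + 3*C2 = 0. Solving gives C1 = 5/2, C2 = -1/2.

q = -exp(2*t)/2 - exp(t)*sin(3*t)/2 + 5*cos(3*t)*exp(t)/2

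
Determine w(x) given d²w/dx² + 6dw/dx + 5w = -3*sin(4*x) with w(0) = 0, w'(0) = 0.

Characteristic equation r² + 6r + 5 = 0 factors as (r + 5)(r + 1) = 0, so r = -5, -1.
Hence w_h = C1*exp(-5*x) + C2*exp(-x).
Try w_p = A*cos(4*x) + B*sin(4*x). Substituting and equating the coefficients of cos(4x) and sin(4x) gives A = 72/697, B = 33/697, so w_p = 33*sin(4*x)/697 + 72*cos(4*x)/697.
General solution: w = 33*sin(4*x)/697 + 72*cos(4*x)/697 + C1*exp(-5*x) + C2*exp(-x).
Apply the initial conditions: w(0) = 72/697 + C1 + C2 = 0 and w'(0) = 132/697 - C2 - 5*C1 = 0. Solving gives C1 = 3/41, C2 = -3/17.

w = -3*exp(-x)/17 + 3*exp(-5*x)/41 + 33*sin(4*x)/697 + 72*cos(4*x)/697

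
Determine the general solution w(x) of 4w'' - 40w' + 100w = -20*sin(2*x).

Divide through by 4: w'' - 10w' + 25w = -5*sin(2*x).
Characteristic equation r² - 10r + 25 = 0 has discriminant (-10)² - 4·(25) = 0, so r = 5 is a repeated root.
Hence w_h = (C1 + C2*x)*exp(5*x).
Try w_p = A*cos(2*x) + B*sin(2*x). Substituting and equating the coefficients of cos(2x) and sin(2x) gives A = -100/841, B = -105/841, so w_p = -105*sin(2*x)/841 - 100*cos(2*x)/841.

w = -105*sin(2*x)/841 - 100*cos(2*x)/841 + C1*exp(5*x) + C2*x*exp(5*x)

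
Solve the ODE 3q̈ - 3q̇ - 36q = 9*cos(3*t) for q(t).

Divide through by 3: q'' - q' - 12q = 3*cos(3*t).
Characteristic equation r² - r - 12 = 0 factors as (r + 3)(r - 4) = 0, so r = -3, 4.
Hence q_h = C1*exp(-3*t) + C2*exp(4*t).
Try q_p = A*cos(3*t) + B*sin(3*t). Substituting and equating the coefficients of cos(3t) and sin(3t) gives A = -7/50, B = -1/50, so q_p = -7*cos(3*t)/50 - sin(3*t)/50.

q = -7*cos(3*t)/50 - sin(3*t)/50 + C1*exp(-3*t) + C2*exp(4*t)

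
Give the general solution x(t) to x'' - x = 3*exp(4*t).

x = exp(4*t)/5 + C1*exp(t) + C2*exp(-t)

Characteristic equation r² - 1 = 0 factors as (r - 1)(r + 1) = 0, so r = 1, -1.
Hence x_h = C1*exp(t) + C2*exp(-t).
Try x_p = A*exp(4*t). Substituting into the equation and dividing by exp(4*t) gives A = 1/5, so x_p = exp(4*t)/5.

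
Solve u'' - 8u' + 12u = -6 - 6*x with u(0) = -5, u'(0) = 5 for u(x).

u = -5/6 - 61*exp(2*x)/8 - x/2 + 83*exp(6*x)/24

Characteristic equation r² - 8r + 12 = 0 factors as (r - 2)(r - 6) = 0, so r = 2, 6.
Hence u_h = C1*exp(2*x) + C2*exp(6*x).
For the particular solution try u_p = A0 + A1*x. Substituting and matching coefficients of each power of x gives A0 = -5/6, A1 = -1/2, so u_p = -5/6 - x/2.
General solution: u = -5/6 - x/2 + C1*exp(2*x) + C2*exp(6*x).
Apply the initial conditions: u(0) = -5/6 + C1 + C2 = -5 and u'(0) = -1/2 + 2*C1 + 6*C2 = 5. Solving gives C1 = -61/8, C2 = 83/24.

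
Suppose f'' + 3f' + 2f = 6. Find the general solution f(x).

f = 3 + C1*exp(-x) + C2*exp(-2*x)

Characteristic equation r² + 3r + 2 = 0 factors as (r + 1)(r + 2) = 0, so r = -1, -2.
Hence f_h = C1*exp(-x) + C2*exp(-2*x).
For the particular solution try f_p = A0. Substituting and matching coefficients of each power of x gives A0 = 3, so f_p = 3.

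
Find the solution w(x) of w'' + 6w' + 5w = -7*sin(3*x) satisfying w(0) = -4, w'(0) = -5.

w = -271*exp(-x)/40 + 7*sin(3*x)/85 + 63*cos(3*x)/170 + 327*exp(-5*x)/136

Characteristic equation r² + 6r + 5 = 0 factors as (r + 1)(r + 5) = 0, so r = -1, -5.
Hence w_h = C1*exp(-x) + C2*exp(-5*x).
Try w_p = A*cos(3*x) + B*sin(3*x). Substituting and equating the coefficients of cos(3x) and sin(3x) gives A = 63/170, B = 7/85, so w_p = 7*sin(3*x)/85 + 63*cos(3*x)/170.
General solution: w = 7*sin(3*x)/85 + 63*cos(3*x)/170 + C1*exp(-x) + C2*exp(-5*x).
Apply the initial conditions: w(0) = 63/170 + C1 + C2 = -4 and w'(0) = 21/85 - C1 - 5*C2 = -5. Solving gives C1 = -271/40, C2 = 327/136.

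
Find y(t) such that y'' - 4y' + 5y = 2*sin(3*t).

Characteristic equation r² - 4r + 5 = 0 has discriminant (-4)² - 4·(5) = -4 < 0, so r = 2 ± i.
Hence y_h = C1*cos(t)*exp(2*t) + C2*exp(2*t)*sin(t).
Try y_p = A*cos(3*t) + B*sin(3*t). Substituting and equating the coefficients of cos(3t) and sin(3t) gives A = 3/20, B = -1/20, so y_p = -sin(3*t)/20 + 3*cos(3*t)/20.

y = -sin(3*t)/20 + 3*cos(3*t)/20 + C1*cos(t)*exp(2*t) + C2*exp(2*t)*sin(t)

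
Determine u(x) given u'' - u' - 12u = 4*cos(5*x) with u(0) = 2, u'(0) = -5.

u = -74*cos(5*x)/697 - 10*sin(5*x)/697 + 57*exp(4*x)/287 + 227*exp(-3*x)/119

Characteristic equation r² - r - 12 = 0 factors as (r - 4)(r + 3) = 0, so r = 4, -3.
Hence u_h = C1*exp(4*x) + C2*exp(-3*x).
Try u_p = A*cos(5*x) + B*sin(5*x). Substituting and equating the coefficients of cos(5x) and sin(5x) gives A = -74/697, B = -10/697, so u_p = -74*cos(5*x)/697 - 10*sin(5*x)/697.
General solution: u = -74*cos(5*x)/697 - 10*sin(5*x)/697 + C1*exp(4*x) + C2*exp(-3*x).
Apply the initial conditions: u(0) = -74/697 + C1 + C2 = 2 and u'(0) = -50/697 - 3*C2 + 4*C1 = -5. Solving gives C1 = 57/287, C2 = 227/119.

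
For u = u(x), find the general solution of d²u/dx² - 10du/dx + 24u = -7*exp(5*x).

u = 7*exp(5*x) + C1*exp(6*x) + C2*exp(4*x)

Characteristic equation r² - 10r + 24 = 0 factors as (r - 6)(r - 4) = 0, so r = 6, 4.
Hence u_h = C1*exp(6*x) + C2*exp(4*x).
Try u_p = A*exp(5*x). Substituting into the equation and dividing by exp(5*x) gives A = 7, so u_p = 7*exp(5*x).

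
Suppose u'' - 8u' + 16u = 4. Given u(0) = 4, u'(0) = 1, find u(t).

Characteristic equation r² - 8r + 16 = 0 has discriminant (-8)² - 4·(16) = 0, so r = 4 is a repeated root.
Hence u_h = (C1 + C2*t)*exp(4*t).
For the particular solution try u_p = A0. Substituting and matching coefficients of each power of t gives A0 = 1/4, so u_p = 1/4.
General solution: u = 1/4 + C1*exp(4*t) + C2*t*exp(4*t).
Apply the initial conditions: u(0) = 1/4 + C1 = 4 and u'(0) = C2 + 4*C1 = 1. Solving gives C1 = 15/4, C2 = -14.

u = 1/4 + 15*exp(4*t)/4 - 14*t*exp(4*t)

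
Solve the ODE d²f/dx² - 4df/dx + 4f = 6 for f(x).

Characteristic equation r² - 4r + 4 = 0 has discriminant (-4)² - 4·(4) = 0, so r = 2 is a repeated root.
Hence f_h = (C1 + C2*x)*exp(2*x).
For the particular solution try f_p = A0. Substituting and matching coefficients of each power of x gives A0 = 3/2, so f_p = 3/2.

f = 3/2 + C1*exp(2*x) + C2*x*exp(2*x)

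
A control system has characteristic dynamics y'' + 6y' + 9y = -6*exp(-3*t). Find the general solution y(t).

Characteristic equation r² + 6r + 9 = 0 has discriminant (6)² - 4·(9) = 0, so r = -3 is a repeated root.
Hence y_h = (C1 + C2*t)*exp(-3*t).
Since exp(-3*t) solves the homogeneous equation (r = -3 is a root of multiplicity 2), multiply the trial by t^2. Try y_p = A*t^2*exp(-3*t). Substituting into the equation and dividing by exp(-3*t) gives A = -3, so y_p = -3*t^2*exp(-3*t).

y = C1*exp(-3*t) - 3*t**2*exp(-3*t) + C2*t*exp(-3*t)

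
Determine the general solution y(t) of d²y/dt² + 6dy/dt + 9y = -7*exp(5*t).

y = -7*exp(5*t)/64 + C1*exp(-3*t) + C2*t*exp(-3*t)

Characteristic equation r² + 6r + 9 = 0 has discriminant (6)² - 4·(9) = 0, so r = -3 is a repeated root.
Hence y_h = (C1 + C2*t)*exp(-3*t).
Try y_p = A*exp(5*t). Substituting into the equation and dividing by exp(5*t) gives A = -7/64, so y_p = -7*exp(5*t)/64.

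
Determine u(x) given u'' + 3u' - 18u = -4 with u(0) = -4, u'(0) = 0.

Characteristic equation r² + 3r - 18 = 0 factors as (r + 6)(r - 3) = 0, so r = -6, 3.
Hence u_h = C1*exp(-6*x) + C2*exp(3*x).
For the particular solution try u_p = A0. Substituting and matching coefficients of each power of x gives A0 = 2/9, so u_p = 2/9.
General solution: u = 2/9 + C1*exp(-6*x) + C2*exp(3*x).
Apply the initial conditions: u(0) = 2/9 + C1 + C2 = -4 and u'(0) = -6*C1 + 3*C2 = 0. Solving gives C1 = -38/27, C2 = -76/27.

u = 2/9 - 76*exp(3*x)/27 - 38*exp(-6*x)/27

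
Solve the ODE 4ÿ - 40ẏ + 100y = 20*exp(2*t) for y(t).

Divide through by 4: y'' - 10y' + 25y = 5*exp(2*t).
Characteristic equation r² - 10r + 25 = 0 has discriminant (-10)² - 4·(25) = 0, so r = 5 is a repeated root.
Hence y_h = (C1 + C2*t)*exp(5*t).
Try y_p = A*exp(2*t). Substituting into the equation and dividing by exp(2*t) gives A = 5/9, so y_p = 5*exp(2*t)/9.

y = 5*exp(2*t)/9 + C1*exp(5*t) + C2*t*exp(5*t)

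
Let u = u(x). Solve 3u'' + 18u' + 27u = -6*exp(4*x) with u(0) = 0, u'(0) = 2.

u = -2*exp(4*x)/49 + 2*exp(-3*x)/49 + 16*x*exp(-3*x)/7

Divide through by 3: u'' + 6u' + 9u = -2*exp(4*x).
Characteristic equation r² + 6r + 9 = 0 has discriminant (6)² - 4·(9) = 0, so r = -3 is a repeated root.
Hence u_h = (C1 + C2*x)*exp(-3*x).
Try u_p = A*exp(4*x). Substituting into the equation and dividing by exp(4*x) gives A = -2/49, so u_p = -2*exp(4*x)/49.
General solution: u = -2*exp(4*x)/49 + C1*exp(-3*x) + C2*x*exp(-3*x).
Apply the initial conditions: u(0) = -2/49 + C1 = 0 and u'(0) = -8/49 + C2 - 3*C1 = 2. Solving gives C1 = 2/49, C2 = 16/7.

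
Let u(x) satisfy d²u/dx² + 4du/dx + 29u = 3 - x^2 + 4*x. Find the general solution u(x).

Characteristic equation r² + 4r + 29 = 0 has discriminant (4)² - 4·(29) = -100 < 0, so r = -2 ± 5i.
Hence u_h = C1*cos(5*x)*exp(-2*x) + C2*exp(-2*x)*sin(5*x).
For the particular solution try u_p = A0 + A1*x + A2*x^2. Substituting and matching coefficients of each power of x gives A0 = 2085/24389, A1 = 124/841, A2 = -1/29, so u_p = 2085/24389 - x^2/29 + 124*x/841.

u = 2085/24389 - x**2/29 + 124*x/841 + C1*cos(5*x)*exp(-2*x) + C2*exp(-2*x)*sin(5*x)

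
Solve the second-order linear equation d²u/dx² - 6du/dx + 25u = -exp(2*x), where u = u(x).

u = -exp(2*x)/17 + C1*cos(4*x)*exp(3*x) + C2*exp(3*x)*sin(4*x)

Characteristic equation r² - 6r + 25 = 0 has discriminant (-6)² - 4·(25) = -64 < 0, so r = 3 ± 4i.
Hence u_h = C1*cos(4*x)*exp(3*x) + C2*exp(3*x)*sin(4*x).
Try u_p = A*exp(2*x). Substituting into the equation and dividing by exp(2*x) gives A = -1/17, so u_p = -exp(2*x)/17.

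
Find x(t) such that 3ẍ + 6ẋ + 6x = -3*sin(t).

Divide through by 3: x'' + 2x' + 2x = -sin(t).
Characteristic equation r² + 2r + 2 = 0 has discriminant (2)² - 4·(2) = -4 < 0, so r = -1 ± i.
Hence x_h = C1*cos(t)*exp(-t) + C2*exp(-t)*sin(t).
Try x_p = A*cos(t) + B*sin(t). Substituting and equating the coefficients of cos(t) and sin(t) gives A = 2/5, B = -1/5, so x_p = -sin(t)/5 + 2*cos(t)/5.

x = -sin(t)/5 + 2*cos(t)/5 + C1*cos(t)*exp(-t) + C2*exp(-t)*sin(t)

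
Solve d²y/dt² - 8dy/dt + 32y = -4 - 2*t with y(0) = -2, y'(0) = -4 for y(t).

Characteristic equation r² - 8r + 32 = 0 has discriminant (-8)² - 4·(32) = -64 < 0, so r = 4 ± 4i.
Hence y_h = C1*cos(4*t)*exp(4*t) + C2*exp(4*t)*sin(4*t).
For the particular solution try y_p = A0 + A1*t. Substituting and matching coefficients of each power of t gives A0 = -9/64, A1 = -1/16, so y_p = -9/64 - t/16.
General solution: y = -9/64 - t/16 + C1*cos(4*t)*exp(4*t) + C2*exp(4*t)*sin(4*t).
Apply the initial conditions: y(0) = -9/64 + C1 = -2 and y'(0) = -1/16 + 4*C1 + 4*C2 = -4. Solving gives C1 = -119/64, C2 = 7/8.

y = -9/64 - t/16 - 119*cos(4*t)*exp(4*t)/64 + 7*exp(4*t)*sin(4*t)/8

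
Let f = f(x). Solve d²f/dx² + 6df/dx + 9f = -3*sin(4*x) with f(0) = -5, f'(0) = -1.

Characteristic equation r² + 6r + 9 = 0 has discriminant (6)² - 4·(9) = 0, so r = -3 is a repeated root.
Hence f_h = (C1 + C2*x)*exp(-3*x).
Try f_p = A*cos(4*x) + B*sin(4*x). Substituting and equating the coefficients of cos(4x) and sin(4x) gives A = 72/625, B = 21/625, so f_p = 21*sin(4*x)/625 + 72*cos(4*x)/625.
General solution: f = 21*sin(4*x)/625 + 72*cos(4*x)/625 + C1*exp(-3*x) + C2*x*exp(-3*x).
Apply the initial conditions: f(0) = 72/625 + C1 = -5 and f'(0) = 84/625 + C2 - 3*C1 = -1. Solving gives C1 = -3197/625, C2 = -412/25.

f = -3197*exp(-3*x)/625 + 21*sin(4*x)/625 + 72*cos(4*x)/625 - 412*x*exp(-3*x)/25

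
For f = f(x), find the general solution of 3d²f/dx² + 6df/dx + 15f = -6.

f = -2/5 + C1*cos(2*x)*exp(-x) + C2*exp(-x)*sin(2*x)

Divide through by 3: f'' + 2f' + 5f = -2.
Characteristic equation r² + 2r + 5 = 0 has discriminant (2)² - 4·(5) = -16 < 0, so r = -1 ± 2i.
Hence f_h = C1*cos(2*x)*exp(-x) + C2*exp(-x)*sin(2*x).
For the particular solution try f_p = A0. Substituting and matching coefficients of each power of x gives A0 = -2/5, so f_p = -2/5.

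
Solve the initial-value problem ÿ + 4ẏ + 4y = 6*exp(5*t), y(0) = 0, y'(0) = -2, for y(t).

Characteristic equation r² + 4r + 4 = 0 has discriminant (4)² - 4·(4) = 0, so r = -2 is a repeated root.
Hence y_h = (C1 + C2*t)*exp(-2*t).
Try y_p = A*exp(5*t). Substituting into the equation and dividing by exp(5*t) gives A = 6/49, so y_p = 6*exp(5*t)/49.
General solution: y = 6*exp(5*t)/49 + C1*exp(-2*t) + C2*t*exp(-2*t).
Apply the initial conditions: y(0) = 6/49 + C1 = 0 and y'(0) = 30/49 + C2 - 2*C1 = -2. Solving gives C1 = -6/49, C2 = -20/7.

y = -6*exp(-2*t)/49 + 6*exp(5*t)/49 - 20*t*exp(-2*t)/7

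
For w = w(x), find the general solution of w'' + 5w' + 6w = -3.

Characteristic equation r² + 5r + 6 = 0 factors as (r + 2)(r + 3) = 0, so r = -2, -3.
Hence w_h = C1*exp(-2*x) + C2*exp(-3*x).
For the particular solution try w_p = A0. Substituting and matching coefficients of each power of x gives A0 = -1/2, so w_p = -1/2.

w = -1/2 + C1*exp(-2*x) + C2*exp(-3*x)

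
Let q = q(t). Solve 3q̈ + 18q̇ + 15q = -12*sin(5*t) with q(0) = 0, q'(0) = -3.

Divide through by 3: q'' + 6q' + 5q = -4*sin(5*t).
Characteristic equation r² + 6r + 5 = 0 factors as (r + 5)(r + 1) = 0, so r = -5, -1.
Hence q_h = C1*exp(-5*t) + C2*exp(-t).
Try q_p = A*cos(5*t) + B*sin(5*t). Substituting and equating the coefficients of cos(5t) and sin(5t) gives A = 6/65, B = 4/65, so q_p = 4*sin(5*t)/65 + 6*cos(5*t)/65.
General solution: q = 4*sin(5*t)/65 + 6*cos(5*t)/65 + C1*exp(-5*t) + C2*exp(-t).
Apply the initial conditions: q(0) = 6/65 + C1 + C2 = 0 and q'(0) = 4/13 - C2 - 5*C1 = -3. Solving gives C1 = 17/20, C2 = -49/52.

q = -49*exp(-t)/52 + 4*sin(5*t)/65 + 6*cos(5*t)/65 + 17*exp(-5*t)/20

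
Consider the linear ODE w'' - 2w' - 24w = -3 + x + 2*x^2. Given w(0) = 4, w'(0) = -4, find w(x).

w = 13/108 - x**2/12 - x/36 + 109*exp(-4*x)/40 + 1247*exp(6*x)/1080

Characteristic equation r² - 2r - 24 = 0 factors as (r - 6)(r + 4) = 0, so r = 6, -4.
Hence w_h = C1*exp(6*x) + C2*exp(-4*x).
For the particular solution try w_p = A0 + A1*x + A2*x^2. Substituting and matching coefficients of each power of x gives A0 = 13/108, A1 = -1/36, A2 = -1/12, so w_p = 13/108 - x^2/12 - x/36.
General solution: w = 13/108 - x^2/12 - x/36 + C1*exp(6*x) + C2*exp(-4*x).
Apply the initial conditions: w(0) = 13/108 + C1 + C2 = 4 and w'(0) = -1/36 - 4*C2 + 6*C1 = -4. Solving gives C1 = 1247/1080, C2 = 109/40.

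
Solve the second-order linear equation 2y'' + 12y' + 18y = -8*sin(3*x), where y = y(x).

Divide through by 2: y'' + 6y' + 9y = -4*sin(3*x).
Characteristic equation r² + 6r + 9 = 0 has discriminant (6)² - 4·(9) = 0, so r = -3 is a repeated root.
Hence y_h = (C1 + C2*x)*exp(-3*x).
Try y_p = A*cos(3*x) + B*sin(3*x). Substituting and equating the coefficients of cos(3x) and sin(3x) gives A = 2/9, B = 0, so y_p = 2*cos(3*x)/9.

y = 2*cos(3*x)/9 + C1*exp(-3*x) + C2*x*exp(-3*x)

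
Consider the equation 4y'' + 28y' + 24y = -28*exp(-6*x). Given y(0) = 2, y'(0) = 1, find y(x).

Divide through by 4: y'' + 7y' + 6y = -7*exp(-6*x).
Characteristic equation r² + 7r + 6 = 0 factors as (r + 6)(r + 1) = 0, so r = -6, -1.
Hence y_h = C1*exp(-6*x) + C2*exp(-x).
Since exp(-6*x) solves the homogeneous equation (r = -6 is a root of multiplicity 1), multiply the trial by x. Try y_p = A*x*exp(-6*x). Substituting into the equation and dividing by exp(-6*x) gives A = 7/5, so y_p = 7*x*exp(-6*x)/5.
General solution: y = C1*exp(-6*x) + C2*exp(-x) + 7*x*exp(-6*x)/5.
Apply the initial conditions: y(0) = C1 + C2 = 2 and y'(0) = 7/5 - C2 - 6*C1 = 1. Solving gives C1 = -8/25, C2 = 58/25.

y = -8*exp(-6*x)/25 + 58*exp(-x)/25 + 7*x*exp(-6*x)/5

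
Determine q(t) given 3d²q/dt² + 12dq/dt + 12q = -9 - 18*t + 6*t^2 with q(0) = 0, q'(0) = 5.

Divide through by 3: q'' + 4q' + 4q = -3 - 6*t + 2*t^2.
Characteristic equation r² + 4r + 4 = 0 has discriminant (4)² - 4·(4) = 0, so r = -2 is a repeated root.
Hence q_h = (C1 + C2*t)*exp(-2*t).
For the particular solution try q_p = A0 + A1*t + A2*t^2. Substituting and matching coefficients of each power of t gives A0 = 3/2, A1 = -5/2, A2 = 1/2, so q_p = 3/2 + t^2/2 - 5*t/2.
General solution: q = 3/2 + t^2/2 - 5*t/2 + C1*exp(-2*t) + C2*t*exp(-2*t).
Apply the initial conditions: q(0) = 3/2 + C1 = 0 and q'(0) = -5/2 + C2 - 2*C1 = 5. Solving gives C1 = -3/2, C2 = 9/2.

q = 3/2 + t**2/2 - 5*t/2 - 3*exp(-2*t)/2 + 9*t*exp(-2*t)/2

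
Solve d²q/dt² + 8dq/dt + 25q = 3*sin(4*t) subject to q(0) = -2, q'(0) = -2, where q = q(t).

Characteristic equation r² + 8r + 25 = 0 has discriminant (8)² - 4·(25) = -36 < 0, so r = -4 ± 3i.
Hence q_h = C1*cos(3*t)*exp(-4*t) + C2*exp(-4*t)*sin(3*t).
Try q_p = A*cos(4*t) + B*sin(4*t). Substituting and equating the coefficients of cos(4t) and sin(4t) gives A = -96/1105, B = 27/1105, so q_p = -96*cos(4*t)/1105 + 27*sin(4*t)/1105.
General solution: q = -96*cos(4*t)/1105 + 27*sin(4*t)/1105 + C1*cos(3*t)*exp(-4*t) + C2*exp(-4*t)*sin(3*t).
Apply the initial conditions: q(0) = -96/1105 + C1 = -2 and q'(0) = 108/1105 - 4*C1 + 3*C2 = -2. Solving gives C1 = -2114/1105, C2 = -10774/3315.

q = -96*cos(4*t)/1105 + 27*sin(4*t)/1105 - 10774*exp(-4*t)*sin(3*t)/3315 - 2114*cos(3*t)*exp(-4*t)/1105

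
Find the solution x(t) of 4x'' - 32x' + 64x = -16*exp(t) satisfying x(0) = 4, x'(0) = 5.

x = -4*exp(t)/9 + 40*exp(4*t)/9 - 37*t*exp(4*t)/3

Divide through by 4: x'' - 8x' + 16x = -4*exp(t).
Characteristic equation r² - 8r + 16 = 0 has discriminant (-8)² - 4·(16) = 0, so r = 4 is a repeated root.
Hence x_h = (C1 + C2*t)*exp(4*t).
Try x_p = A*exp(t). Substituting into the equation and dividing by exp(t) gives A = -4/9, so x_p = -4*exp(t)/9.
General solution: x = -4*exp(t)/9 + C1*exp(4*t) + C2*t*exp(4*t).
Apply the initial conditions: x(0) = -4/9 + C1 = 4 and x'(0) = -4/9 + C2 + 4*C1 = 5. Solving gives C1 = 40/9, C2 = -37/3.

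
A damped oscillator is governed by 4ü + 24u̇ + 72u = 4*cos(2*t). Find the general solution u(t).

u = 3*sin(2*t)/85 + 7*cos(2*t)/170 + C1*cos(3*t)*exp(-3*t) + C2*exp(-3*t)*sin(3*t)

Divide through by 4: u'' + 6u' + 18u = cos(2*t).
Characteristic equation r² + 6r + 18 = 0 has discriminant (6)² - 4·(18) = -36 < 0, so r = -3 ± 3i.
Hence u_h = C1*cos(3*t)*exp(-3*t) + C2*exp(-3*t)*sin(3*t).
Try u_p = A*cos(2*t) + B*sin(2*t). Substituting and equating the coefficients of cos(2t) and sin(2t) gives A = 7/170, B = 3/85, so u_p = 3*sin(2*t)/85 + 7*cos(2*t)/170.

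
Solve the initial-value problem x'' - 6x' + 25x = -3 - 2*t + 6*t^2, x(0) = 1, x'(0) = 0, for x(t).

Characteristic equation r² - 6r + 25 = 0 has discriminant (-6)² - 4·(25) = -64 < 0, so r = 3 ± 4i.
Hence x_h = C1*cos(4*t)*exp(3*t) + C2*exp(3*t)*sin(4*t).
For the particular solution try x_p = A0 + A1*t + A2*t^2. Substituting and matching coefficients of each power of t gives A0 = -2043/15625, A1 = 22/625, A2 = 6/25, so x_p = -2043/15625 + 6*t^2/25 + 22*t/625.
General solution: x = -2043/15625 + 6*t^2/25 + 22*t/625 + C1*cos(4*t)*exp(3*t) + C2*exp(3*t)*sin(4*t).
Apply the initial conditions: x(0) = -2043/15625 + C1 = 1 and x'(0) = 22/625 + 3*C1 + 4*C2 = 0. Solving gives C1 = 17668/15625, C2 = -26777/31250.

x = -2043/15625 + 6*t**2/25 + 22*t/625 - 26777*exp(3*t)*sin(4*t)/31250 + 17668*cos(4*t)*exp(3*t)/15625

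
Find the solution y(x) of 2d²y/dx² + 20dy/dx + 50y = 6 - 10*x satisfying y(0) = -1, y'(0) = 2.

Divide through by 2: y'' + 10y' + 25y = 3 - 5*x.
Characteristic equation r² + 10r + 25 = 0 has discriminant (10)² - 4·(25) = 0, so r = -5 is a repeated root.
Hence y_h = (C1 + C2*x)*exp(-5*x).
For the particular solution try y_p = A0 + A1*x. Substituting and matching coefficients of each power of x gives A0 = 1/5, A1 = -1/5, so y_p = 1/5 - x/5.
General solution: y = 1/5 - x/5 + C1*exp(-5*x) + C2*x*exp(-5*x).
Apply the initial conditions: y(0) = 1/5 + C1 = -1 and y'(0) = -1/5 + C2 - 5*C1 = 2. Solving gives C1 = -6/5, C2 = -19/5.

y = 1/5 - 6*exp(-5*x)/5 - x/5 - 19*x*exp(-5*x)/5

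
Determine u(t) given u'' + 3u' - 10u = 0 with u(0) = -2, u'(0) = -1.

u = -11*exp(2*t)/7 - 3*exp(-5*t)/7

Characteristic equation r² + 3r - 10 = 0 factors as (r + 5)(r - 2) = 0, so r = -5, 2.
Hence u_h = C1*exp(-5*t) + C2*exp(2*t).
Apply the initial conditions: u(0) = C1 + C2 = -2 and u'(0) = -5*C1 + 2*C2 = -1. Solving gives C1 = -3/7, C2 = -11/7.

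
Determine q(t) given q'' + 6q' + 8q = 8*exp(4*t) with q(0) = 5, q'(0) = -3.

q = -3*exp(-4*t) + exp(4*t)/6 + 47*exp(-2*t)/6

Characteristic equation r² + 6r + 8 = 0 factors as (r + 2)(r + 4) = 0, so r = -2, -4.
Hence q_h = C1*exp(-2*t) + C2*exp(-4*t).
Try q_p = A*exp(4*t). Substituting into the equation and dividing by exp(4*t) gives A = 1/6, so q_p = exp(4*t)/6.
General solution: q = exp(4*t)/6 + C1*exp(-2*t) + C2*exp(-4*t).
Apply the initial conditions: q(0) = 1/6 + C1 + C2 = 5 and q'(0) = 2/3 - 4*C2 - 2*C1 = -3. Solving gives C1 = 47/6, C2 = -3.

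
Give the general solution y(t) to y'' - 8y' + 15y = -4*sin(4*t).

Characteristic equation r² - 8r + 15 = 0 factors as (r - 3)(r - 5) = 0, so r = 3, 5.
Hence y_h = C1*exp(3*t) + C2*exp(5*t).
Try y_p = A*cos(4*t) + B*sin(4*t). Substituting and equating the coefficients of cos(4t) and sin(4t) gives A = -128/1025, B = 4/1025, so y_p = -128*cos(4*t)/1025 + 4*sin(4*t)/1025.

y = -128*cos(4*t)/1025 + 4*sin(4*t)/1025 + C1*exp(3*t) + C2*exp(5*t)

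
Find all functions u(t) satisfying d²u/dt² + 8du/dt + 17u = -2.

u = -2/17 + C1*cos(t)*exp(-4*t) + C2*exp(-4*t)*sin(t)

Characteristic equation r² + 8r + 17 = 0 has discriminant (8)² - 4·(17) = -4 < 0, so r = -4 ± i.
Hence u_h = C1*cos(t)*exp(-4*t) + C2*exp(-4*t)*sin(t).
For the particular solution try u_p = A0. Substituting and matching coefficients of each power of t gives A0 = -2/17, so u_p = -2/17.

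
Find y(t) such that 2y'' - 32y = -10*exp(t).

y = exp(t)/3 + C1*exp(-4*t) + C2*exp(4*t)

Divide through by 2: y'' - 16y = -5*exp(t).
Characteristic equation r² - 16 = 0 factors as (r + 4)(r - 4) = 0, so r = -4, 4.
Hence y_h = C1*exp(-4*t) + C2*exp(4*t).
Try y_p = A*exp(t). Substituting into the equation and dividing by exp(t) gives A = 1/3, so y_p = exp(t)/3.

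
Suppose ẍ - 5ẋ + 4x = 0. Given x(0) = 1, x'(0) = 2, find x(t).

Characteristic equation r² - 5r + 4 = 0 factors as (r - 4)(r - 1) = 0, so r = 4, 1.
Hence x_h = C1*exp(4*t) + C2*exp(t).
Apply the initial conditions: x(0) = C1 + C2 = 1 and x'(0) = C2 + 4*C1 = 2. Solving gives C1 = 1/3, C2 = 2/3.

x = exp(4*t)/3 + 2*exp(t)/3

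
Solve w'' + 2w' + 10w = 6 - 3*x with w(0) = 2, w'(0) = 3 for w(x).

w = 33/50 - 3*x/10 + 67*cos(3*x)*exp(-x)/50 + 116*exp(-x)*sin(3*x)/75

Characteristic equation r² + 2r + 10 = 0 has discriminant (2)² - 4·(10) = -36 < 0, so r = -1 ± 3i.
Hence w_h = C1*cos(3*x)*exp(-x) + C2*exp(-x)*sin(3*x).
For the particular solution try w_p = A0 + A1*x. Substituting and matching coefficients of each power of x gives A0 = 33/50, A1 = -3/10, so w_p = 33/50 - 3*x/10.
General solution: w = 33/50 - 3*x/10 + C1*cos(3*x)*exp(-x) + C2*exp(-x)*sin(3*x).
Apply the initial conditions: w(0) = 33/50 + C1 = 2 and w'(0) = -3/10 - C1 + 3*C2 = 3. Solving gives C1 = 67/50, C2 = 116/75.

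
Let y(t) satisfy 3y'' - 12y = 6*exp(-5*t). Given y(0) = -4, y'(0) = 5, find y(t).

y = -41*exp(-2*t)/12 - 19*exp(2*t)/28 + 2*exp(-5*t)/21

Divide through by 3: y'' - 4y = 2*exp(-5*t).
Characteristic equation r² - 4 = 0 factors as (r + 2)(r - 2) = 0, so r = -2, 2.
Hence y_h = C1*exp(-2*t) + C2*exp(2*t).
Try y_p = A*exp(-5*t). Substituting into the equation and dividing by exp(-5*t) gives A = 2/21, so y_p = 2*exp(-5*t)/21.
General solution: y = 2*exp(-5*t)/21 + C1*exp(-2*t) + C2*exp(2*t).
Apply the initial conditions: y(0) = 2/21 + C1 + C2 = -4 and y'(0) = -10/21 - 2*C1 + 2*C2 = 5. Solving gives C1 = -41/12, C2 = -19/28.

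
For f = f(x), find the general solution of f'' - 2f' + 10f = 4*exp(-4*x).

Characteristic equation r² - 2r + 10 = 0 has discriminant (-2)² - 4·(10) = -36 < 0, so r = 1 ± 3i.
Hence f_h = C1*cos(3*x)*exp(x) + C2*exp(x)*sin(3*x).
Try f_p = A*exp(-4*x). Substituting into the equation and dividing by exp(-4*x) gives A = 2/17, so f_p = 2*exp(-4*x)/17.

f = 2*exp(-4*x)/17 + C1*cos(3*x)*exp(x) + C2*exp(x)*sin(3*x)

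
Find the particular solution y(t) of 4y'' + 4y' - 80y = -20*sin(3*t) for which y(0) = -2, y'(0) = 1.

Divide through by 4: y'' + y' - 20y = -5*sin(3*t).
Characteristic equation r² + r - 20 = 0 factors as (r - 4)(r + 5) = 0, so r = 4, -5.
Hence y_h = C1*exp(4*t) + C2*exp(-5*t).
Try y_p = A*cos(3*t) + B*sin(3*t). Substituting and equating the coefficients of cos(3t) and sin(3t) gives A = 3/170, B = 29/170, so y_p = 3*cos(3*t)/170 + 29*sin(3*t)/170.
General solution: y = 3*cos(3*t)/170 + 29*sin(3*t)/170 + C1*exp(4*t) + C2*exp(-5*t).
Apply the initial conditions: y(0) = 3/170 + C1 + C2 = -2 and y'(0) = 87/170 - 5*C2 + 4*C1 = 1. Solving gives C1 = -16/15, C2 = -97/102.

y = -97*exp(-5*t)/102 - 16*exp(4*t)/15 + 3*cos(3*t)/170 + 29*sin(3*t)/170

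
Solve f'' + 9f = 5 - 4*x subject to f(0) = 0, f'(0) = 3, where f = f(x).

f = 5/9 - 5*cos(3*x)/9 - 4*x/9 + 31*sin(3*x)/27

Characteristic equation r² + 9 = 0 has discriminant (0)² - 4·(9) = -36 < 0, so r = ± 3i.
Hence f_h = C1*cos(3*x) + C2*sin(3*x).
For the particular solution try f_p = A0 + A1*x. Substituting and matching coefficients of each power of x gives A0 = 5/9, A1 = -4/9, so f_p = 5/9 - 4*x/9.
General solution: f = 5/9 - 4*x/9 + C1*cos(3*x) + C2*sin(3*x).
Apply the initial conditions: f(0) = 5/9 + C1 = 0 and f'(0) = -4/9 + 3*C2 = 3. Solving gives C1 = -5/9, C2 = 31/27.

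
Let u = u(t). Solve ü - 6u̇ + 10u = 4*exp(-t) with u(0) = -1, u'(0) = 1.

Characteristic equation r² - 6r + 10 = 0 has discriminant (-6)² - 4·(10) = -4 < 0, so r = 3 ± i.
Hence u_h = C1*cos(t)*exp(3*t) + C2*exp(3*t)*sin(t).
Try u_p = A*exp(-t). Substituting into the equation and dividing by exp(-t) gives A = 4/17, so u_p = 4*exp(-t)/17.
General solution: u = 4*exp(-t)/17 + C1*cos(t)*exp(3*t) + C2*exp(3*t)*sin(t).
Apply the initial conditions: u(0) = 4/17 + C1 = -1 and u'(0) = -4/17 + C2 + 3*C1 = 1. Solving gives C1 = -21/17, C2 = 84/17.

u = 4*exp(-t)/17 - 21*cos(t)*exp(3*t)/17 + 84*exp(3*t)*sin(t)/17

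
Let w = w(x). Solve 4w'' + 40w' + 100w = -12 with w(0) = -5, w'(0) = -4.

Divide through by 4: w'' + 10w' + 25w = -3.
Characteristic equation r² + 10r + 25 = 0 has discriminant (10)² - 4·(25) = 0, so r = -5 is a repeated root.
Hence w_h = (C1 + C2*x)*exp(-5*x).
For the particular solution try w_p = A0. Substituting and matching coefficients of each power of x gives A0 = -3/25, so w_p = -3/25.
General solution: w = -3/25 + C1*exp(-5*x) + C2*x*exp(-5*x).
Apply the initial conditions: w(0) = -3/25 + C1 = -5 and w'(0) = C2 - 5*C1 = -4. Solving gives C1 = -122/25, C2 = -142/5.

w = -3/25 - 122*exp(-5*x)/25 - 142*x*exp(-5*x)/5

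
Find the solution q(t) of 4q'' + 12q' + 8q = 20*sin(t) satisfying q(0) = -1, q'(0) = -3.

q = sin(t)/2 + 3*exp(-2*t) - 5*exp(-t)/2 - 3*cos(t)/2

Divide through by 4: q'' + 3q' + 2q = 5*sin(t).
Characteristic equation r² + 3r + 2 = 0 factors as (r + 1)(r + 2) = 0, so r = -1, -2.
Hence q_h = C1*exp(-t) + C2*exp(-2*t).
Try q_p = A*cos(t) + B*sin(t). Substituting and equating the coefficients of cos(t) and sin(t) gives A = -3/2, B = 1/2, so q_p = sin(t)/2 - 3*cos(t)/2.
General solution: q = sin(t)/2 - 3*cos(t)/2 + C1*exp(-t) + C2*exp(-2*t).
Apply the initial conditions: q(0) = -3/2 + C1 + C2 = -1 and q'(0) = 1/2 - C1 - 2*C2 = -3. Solving gives C1 = -5/2, C2 = 3.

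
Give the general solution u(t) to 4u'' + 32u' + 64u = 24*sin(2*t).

Divide through by 4: u'' + 8u' + 16u = 6*sin(2*t).
Characteristic equation r² + 8r + 16 = 0 has discriminant (8)² - 4·(16) = 0, so r = -4 is a repeated root.
Hence u_h = (C1 + C2*t)*exp(-4*t).
Try u_p = A*cos(2*t) + B*sin(2*t). Substituting and equating the coefficients of cos(2t) and sin(2t) gives A = -6/25, B = 9/50, so u_p = -6*cos(2*t)/25 + 9*sin(2*t)/50.

u = -6*cos(2*t)/25 + 9*sin(2*t)/50 + C1*exp(-4*t) + C2*t*exp(-4*t)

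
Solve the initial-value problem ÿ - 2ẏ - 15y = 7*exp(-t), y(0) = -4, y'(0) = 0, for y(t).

Characteristic equation r² - 2r - 15 = 0 factors as (r - 5)(r + 3) = 0, so r = 5, -3.
Hence y_h = C1*exp(5*t) + C2*exp(-3*t).
Try y_p = A*exp(-t). Substituting into the equation and dividing by exp(-t) gives A = -7/12, so y_p = -7*exp(-t)/12.
General solution: y = -7*exp(-t)/12 + C1*exp(5*t) + C2*exp(-3*t).
Apply the initial conditions: y(0) = -7/12 + C1 + C2 = -4 and y'(0) = 7/12 - 3*C2 + 5*C1 = 0. Solving gives C1 = -65/48, C2 = -33/16.

y = -65*exp(5*t)/48 - 33*exp(-3*t)/16 - 7*exp(-t)/12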